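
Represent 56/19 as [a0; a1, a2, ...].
[2; 1, 18]

Euclidean algorithm steps:
56 = 2 × 19 + 18
19 = 1 × 18 + 1
18 = 18 × 1 + 0
Continued fraction: [2; 1, 18]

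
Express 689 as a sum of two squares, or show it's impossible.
8² + 25² (a=8, b=25)

Factorization: 689 = 13 × 53
By Fermat: n is sum of two squares iff every prime p ≡ 3 (mod 4) appears to even power.
All primes ≡ 3 (mod 4) appear to even power.
Search a = 0, 1, 2, … for 689 - a² a perfect square: first hit at a = 8: 689 - 64 = 625 = 25².
689 = 8² + 25² = 64 + 625 ✓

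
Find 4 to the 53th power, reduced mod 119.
72

Repeated squaring. Binary of 53 = 110101.
4^1 ≡ 4 (mod 119); 4^2 ≡ 16 (mod 119); 4^4 ≡ 18 (mod 119); 4^8 ≡ 86 (mod 119); 4^16 ≡ 18 (mod 119); 4^32 ≡ 86 (mod 119)
4^53 = 4^1 × 4^4 × 4^16 × 4^32 ≡ 72 (mod 119)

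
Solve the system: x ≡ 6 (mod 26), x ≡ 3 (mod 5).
58

Using Chinese Remainder Theorem:
M = 26 × 5 = 130
M1 = 5, M2 = 26
y1 = 5^(-1) mod 26 = 21
y2 = 26^(-1) mod 5 = 1
x = (6×5×21 + 3×26×1) mod 130 = 58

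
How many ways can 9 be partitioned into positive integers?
30

p(n) counts ways to write n as a sum of positive integers (order ignored).
Examples: 9; 8 + 1; 7 + 2; 7 + 1 + 1; 6 + 3; ... (30 total)
p(9) = 30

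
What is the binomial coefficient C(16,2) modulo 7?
1

Using Lucas' theorem:
Write n=16 and k=2 in base 7:
n in base 7: [2, 2]
k in base 7: [0, 2]
C(16,2) mod 7 = ∏ C(n_i, k_i) mod 7
Digit binomials (mod 7): C(2,0) = 1; C(2,2) = 1
Product: 1 × 1 = 1 ≡ 1 (mod 7)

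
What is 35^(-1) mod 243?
125

gcd(35, 243) = 1, so the inverse exists.
Extended Euclidean algorithm on (243, 35):
243 = 6 × 35 + 33  ⟹  33 = (1)·243 + (-6)·35
35 = 1 × 33 + 2  ⟹  2 = (-1)·243 + (7)·35
33 = 16 × 2 + 1  ⟹  1 = (17)·243 + (-118)·35
So (-118)·35 ≡ 1 (mod 243), i.e. 35^(-1) ≡ -118 ≡ 125 (mod 243).
Check: 35 × 125 = 4375 ≡ 1 (mod 243)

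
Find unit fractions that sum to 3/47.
1/16 + 1/752

Greedy algorithm:
3/47: ceiling(47/3) = 16, use 1/16
1/752: ceiling(752/1) = 752, use 1/752
Result: 3/47 = 1/16 + 1/752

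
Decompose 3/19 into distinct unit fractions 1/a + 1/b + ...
1/7 + 1/67 + 1/8911

Greedy algorithm:
3/19: ceiling(19/3) = 7, use 1/7
2/133: ceiling(133/2) = 67, use 1/67
1/8911: ceiling(8911/1) = 8911, use 1/8911
Result: 3/19 = 1/7 + 1/67 + 1/8911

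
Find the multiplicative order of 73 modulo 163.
162

163 is prime, so ord(73) divides φ(163) = 162.
Divisors of 162: 1, 2, 3, 6, 9, 18, 27, 54, 81, 162.
Repeated squaring: 73^1 ≡ 73, 73^2 ≡ 113, 73^4 ≡ 55, 73^8 ≡ 91, 73^16 ≡ 131, 73^32 ≡ 46, 73^64 ≡ 160, 73^128 ≡ 9 (mod 163).
Test 73^d mod 163 for each divisor d in increasing order:
73^1 ≡ 73
73^2 ≡ 113
73^3 = 73^2·73^1 ≡ 99
73^6 = 73^4·73^2 ≡ 21
73^9 = 73^8·73^1 ≡ 123
73^18 = 73^16·73^2 ≡ 133
73^27 = 73^16·73^8·73^2·73^1 ≡ 59
73^54 = 73^32·73^16·73^4·73^2 ≡ 58
73^81 = 73^64·73^16·73^1 ≡ 162
73^162 = 73^128·73^32·73^2 ≡ 1  ← first divisor giving 1
The order is 162.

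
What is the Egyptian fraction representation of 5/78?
1/16 + 1/624

Greedy algorithm:
5/78: ceiling(78/5) = 16, use 1/16
1/624: ceiling(624/1) = 624, use 1/624
Result: 5/78 = 1/16 + 1/624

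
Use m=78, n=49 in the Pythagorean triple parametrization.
(3683, 7644, 8485)

Euclid's formula: a = m² - n², b = 2mn, c = m² + n²
m = 78, n = 49
a = 78² - 49² = 6084 - 2401 = 3683
b = 2 × 78 × 49 = 7644
c = 78² + 49² = 6084 + 2401 = 8485
Verification: 3683² + 7644² = 13564489 + 58430736 = 71995225 = 8485² ✓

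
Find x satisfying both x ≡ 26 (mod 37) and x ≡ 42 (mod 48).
618

Using Chinese Remainder Theorem:
M = 37 × 48 = 1776
M1 = 48, M2 = 37
y1 = 48^(-1) mod 37 = 27
y2 = 37^(-1) mod 48 = 13
x = (26×48×27 + 42×37×13) mod 1776 = 618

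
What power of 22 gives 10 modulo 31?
22

Baby-step giant-step with step n = ⌈√31⌉ = 6.
Baby steps 22^j mod 31 (j:value) for j=0..5: 0:1, 1:22, 2:19, 3:15, 4:20, 5:6.
Giant-step multiplier: 22^(-6) ≡ 22^(30-6) = 22^24 ≡ 4 (mod 31).
Giant steps γ_i = 10·4^i mod 31: γ_0=10, γ_1=9, γ_2=5, γ_3=20 (in table at j=4).
x = i·n + j = 3·6 + 4 = 22.
Check: 22^22 ≡ 10 (mod 31).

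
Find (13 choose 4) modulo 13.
0

Using Lucas' theorem:
Write n=13 and k=4 in base 13:
n in base 13: [1, 0]
k in base 13: [0, 4]
C(13,4) mod 13 = ∏ C(n_i, k_i) mod 13
Digit binomials (mod 13): C(1,0) = 1; C(0,4) = 0 (k_i > n_i)
Product: 1 × 0 = 0 ≡ 0 (mod 13)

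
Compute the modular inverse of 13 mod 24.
13

gcd(13, 24) = 1, so the inverse exists.
Extended Euclidean algorithm on (24, 13):
24 = 1 × 13 + 11  ⟹  11 = (1)·24 + (-1)·13
13 = 1 × 11 + 2  ⟹  2 = (-1)·24 + (2)·13
11 = 5 × 2 + 1  ⟹  1 = (6)·24 + (-11)·13
So (-11)·13 ≡ 1 (mod 24), i.e. 13^(-1) ≡ -11 ≡ 13 (mod 24).
Check: 13 × 13 = 169 ≡ 1 (mod 24)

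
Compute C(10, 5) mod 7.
0

Using Lucas' theorem:
Write n=10 and k=5 in base 7:
n in base 7: [1, 3]
k in base 7: [0, 5]
C(10,5) mod 7 = ∏ C(n_i, k_i) mod 7
Digit binomials (mod 7): C(1,0) = 1; C(3,5) = 0 (k_i > n_i)
Product: 1 × 0 = 0 ≡ 0 (mod 7)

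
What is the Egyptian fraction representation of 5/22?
1/5 + 1/37 + 1/4070

Greedy algorithm:
5/22: ceiling(22/5) = 5, use 1/5
3/110: ceiling(110/3) = 37, use 1/37
1/4070: ceiling(4070/1) = 4070, use 1/4070
Result: 5/22 = 1/5 + 1/37 + 1/4070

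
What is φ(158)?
78

158 = 2 × 79
φ(n) = n × ∏(1 - 1/p) for each prime p dividing n
φ(158) = 158 × (1 - 1/2) × (1 - 1/79) = 78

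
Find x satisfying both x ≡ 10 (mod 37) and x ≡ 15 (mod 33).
972

Using Chinese Remainder Theorem:
M = 37 × 33 = 1221
M1 = 33, M2 = 37
y1 = 33^(-1) mod 37 = 9
y2 = 37^(-1) mod 33 = 25
x = (10×33×9 + 15×37×25) mod 1221 = 972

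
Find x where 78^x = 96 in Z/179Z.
137

Baby-step giant-step with step n = ⌈√179⌉ = 14.
Baby steps 78^j mod 179 (j:value) for j=0..13: 0:1, 1:78, 2:177, 3:23, 4:4, 5:133, 6:171, 7:92, 8:16, 9:174, 10:147, 11:10, 12:64, 13:159.
Giant-step multiplier: 78^(-14) ≡ 78^(178-14) = 78^164 ≡ 172 (mod 179).
Giant steps γ_i = 96·172^i mod 179: γ_0=96, γ_1=44, γ_2=50, γ_3=8, γ_4=123, γ_5=34, γ_6=120, γ_7=55, γ_8=152, γ_9=10 (in table at j=11).
x = i·n + j = 9·14 + 11 = 137.
Check: 78^137 ≡ 96 (mod 179).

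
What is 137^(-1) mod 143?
119

gcd(137, 143) = 1, so the inverse exists.
Extended Euclidean algorithm on (143, 137):
143 = 1 × 137 + 6  ⟹  6 = (1)·143 + (-1)·137
137 = 22 × 6 + 5  ⟹  5 = (-22)·143 + (23)·137
6 = 1 × 5 + 1  ⟹  1 = (23)·143 + (-24)·137
So (-24)·137 ≡ 1 (mod 143), i.e. 137^(-1) ≡ -24 ≡ 119 (mod 143).
Check: 137 × 119 = 16303 ≡ 1 (mod 143)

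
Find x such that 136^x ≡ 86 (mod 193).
178

Baby-step giant-step with step n = ⌈√193⌉ = 14.
Baby steps 136^j mod 193 (j:value) for j=0..13: 0:1, 1:136, 2:161, 3:87, 4:59, 5:111, 6:42, 7:115, 8:7, 9:180, 10:162, 11:30, 12:27, 13:5.
Giant-step multiplier: 136^(-14) ≡ 136^(192-14) = 136^178 ≡ 86 (mod 193).
Giant steps γ_i = 86·86^i mod 193: γ_0=86, γ_1=62, γ_2=121, γ_3=177, γ_4=168, γ_5=166, γ_6=187, γ_7=63, γ_8=14, γ_9=46, γ_10=96, γ_11=150, γ_12=162 (in table at j=10).
x = i·n + j = 12·14 + 10 = 178.
Check: 136^178 ≡ 86 (mod 193).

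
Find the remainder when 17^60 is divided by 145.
1

Repeated squaring. Binary of 60 = 111100.
17^1 ≡ 17 (mod 145); 17^2 ≡ 144 (mod 145); 17^4 ≡ 1 (mod 145); 17^8 ≡ 1 (mod 145); 17^16 ≡ 1 (mod 145); 17^32 ≡ 1 (mod 145)
17^60 = 17^4 × 17^8 × 17^16 × 17^32 ≡ 1 (mod 145)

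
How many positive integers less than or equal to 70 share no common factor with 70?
24

70 = 2 × 5 × 7
φ(n) = n × ∏(1 - 1/p) for each prime p dividing n
φ(70) = 70 × (1 - 1/2) × (1 - 1/5) × (1 - 1/7) = 24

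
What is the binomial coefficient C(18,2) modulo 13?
10

Using Lucas' theorem:
Write n=18 and k=2 in base 13:
n in base 13: [1, 5]
k in base 13: [0, 2]
C(18,2) mod 13 = ∏ C(n_i, k_i) mod 13
Digit binomials (mod 13): C(1,0) = 1; C(5,2) = 10
Product: 1 × 10 = 10 ≡ 10 (mod 13)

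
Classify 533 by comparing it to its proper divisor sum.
deficient

Proper divisors of 533: sum = 1 + 13 + 41 = 55
Since 55 < 533, 533 is deficient.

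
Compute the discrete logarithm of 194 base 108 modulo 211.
44

Baby-step giant-step with step n = ⌈√211⌉ = 15.
Baby steps 108^j mod 211 (j:value) for j=0..14: 0:1, 1:108, 2:59, 3:42, 4:105, 5:157, 6:76, 7:190, 8:53, 9:27, 10:173, 11:116, 12:79, 13:92, 14:19.
Giant-step multiplier: 108^(-15) ≡ 108^(210-15) = 108^195 ≡ 40 (mod 211).
Giant steps γ_i = 194·40^i mod 211: γ_0=194, γ_1=164, γ_2=19 (in table at j=14).
x = i·n + j = 2·15 + 14 = 44.
Check: 108^44 ≡ 194 (mod 211).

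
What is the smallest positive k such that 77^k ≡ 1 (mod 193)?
192

193 is prime, so ord(77) divides φ(193) = 192.
Divisors of 192: 1, 2, 3, 4, 6, 8, 12, 16, 24, 32, 48, 64, 96, 192.
Repeated squaring: 77^1 ≡ 77, 77^2 ≡ 139, 77^4 ≡ 21, 77^8 ≡ 55, 77^16 ≡ 130, 77^32 ≡ 109, 77^64 ≡ 108, 77^128 ≡ 84 (mod 193).
Test 77^d mod 193 for each divisor d in increasing order:
77^1 ≡ 77
77^2 ≡ 139
77^3 = 77^2·77^1 ≡ 88
77^4 ≡ 21
77^6 = 77^4·77^2 ≡ 24
77^8 ≡ 55
77^12 = 77^8·77^4 ≡ 190
77^16 ≡ 130
77^24 = 77^16·77^8 ≡ 9
77^32 ≡ 109
77^48 = 77^32·77^16 ≡ 81
77^64 ≡ 108
77^96 = 77^64·77^32 ≡ 192
77^192 = 77^128·77^64 ≡ 1  ← first divisor giving 1
The order is 192.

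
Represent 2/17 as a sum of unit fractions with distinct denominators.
1/9 + 1/153

Greedy algorithm:
2/17: ceiling(17/2) = 9, use 1/9
1/153: ceiling(153/1) = 153, use 1/153
Result: 2/17 = 1/9 + 1/153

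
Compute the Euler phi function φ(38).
18

38 = 2 × 19
φ(n) = n × ∏(1 - 1/p) for each prime p dividing n
φ(38) = 38 × (1 - 1/2) × (1 - 1/19) = 18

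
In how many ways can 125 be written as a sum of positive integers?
3163127352

p(n) counts ways to write n as a sum of positive integers (order ignored).
Euler's pentagonal recurrence: p(k) = p(k-1) + p(k-2) - p(k-5) - p(k-7) + p(k-12) + p(k-15) - ... (offsets j(3j∓1)/2, signs ++--, p(0)=1, p(<0)=0).
DP table for k = 0..124: p(0)=1, p(1)=1, p(2)=2, p(3)=3, p(4)=5, p(5)=7, p(6)=11, p(7)=15, p(8)=22, p(9)=30, p(10)=42, p(11)=56, p(12)=77, p(13)=101, p(14)=135, p(15)=176, p(16)=231, p(17)=297, p(18)=385, p(19)=490, p(20)=627, p(21)=792, p(22)=1002, p(23)=1255, p(24)=1575, p(25)=1958, p(26)=2436, p(27)=3010, p(28)=3718, p(29)=4565, p(30)=5604, p(31)=6842, p(32)=8349, p(33)=10143, p(34)=12310, p(35)=14883, p(36)=17977, p(37)=21637, p(38)=26015, p(39)=31185, p(40)=37338, p(41)=44583, p(42)=53174, p(43)=63261, p(44)=75175, p(45)=89134, p(46)=105558, p(47)=124754, p(48)=147273, p(49)=173525, p(50)=204226, p(51)=239943, p(52)=281589, p(53)=329931, p(54)=386155, p(55)=451276, p(56)=526823, p(57)=614154, p(58)=715220, p(59)=831820, p(60)=966467, p(61)=1121505, p(62)=1300156, p(63)=1505499, p(64)=1741630, p(65)=2012558, p(66)=2323520, p(67)=2679689, p(68)=3087735, p(69)=3554345, p(70)=4087968, p(71)=4697205, p(72)=5392783, p(73)=6185689, p(74)=7089500, p(75)=8118264, p(76)=9289091, p(77)=10619863, p(78)=12132164, p(79)=13848650, p(80)=15796476, p(81)=18004327, p(82)=20506255, p(83)=23338469, p(84)=26543660, p(85)=30167357, p(86)=34262962, p(87)=38887673, p(88)=44108109, p(89)=49995925, p(90)=56634173, p(91)=64112359, p(92)=72533807, p(93)=82010177, p(94)=92669720, p(95)=104651419, p(96)=118114304, p(97)=133230930, p(98)=150198136, p(99)=169229875, p(100)=190569292, p(101)=214481126, p(102)=241265379, p(103)=271248950, p(104)=304801365, p(105)=342325709, p(106)=384276336, p(107)=431149389, p(108)=483502844, p(109)=541946240, p(110)=607163746, p(111)=679903203, p(112)=761002156, p(113)=851376628, p(114)=952050665, p(115)=1064144451, p(116)=1188908248, p(117)=1327710076, p(118)=1482074143, p(119)=1653668665, p(120)=1844349560, p(121)=2056148051, p(122)=2291320912, p(123)=2552338241, p(124)=2841940500.
Final step: p(125) = p(124) + p(123) - p(120) - p(118) + p(113) + p(110) - p(103) - p(99) + p(90) + p(85) - p(74) - p(68) + p(55) + p(48) - p(33) - p(25) + p(8)
= 2841940500 + 2552338241 - 1844349560 - 1482074143 + 851376628 + 607163746 - 271248950 - 169229875 + 56634173 + 30167357 - 7089500 - 3087735 + 451276 + 147273 - 10143 - 1958 + 22
= 3163127352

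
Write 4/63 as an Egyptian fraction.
1/16 + 1/1008

Greedy algorithm:
4/63: ceiling(63/4) = 16, use 1/16
1/1008: ceiling(1008/1) = 1008, use 1/1008
Result: 4/63 = 1/16 + 1/1008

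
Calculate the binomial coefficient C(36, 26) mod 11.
0

Using Lucas' theorem:
Write n=36 and k=26 in base 11:
n in base 11: [3, 3]
k in base 11: [2, 4]
C(36,26) mod 11 = ∏ C(n_i, k_i) mod 11
Digit binomials (mod 11): C(3,2) = 3; C(3,4) = 0 (k_i > n_i)
Product: 3 × 0 = 0 ≡ 0 (mod 11)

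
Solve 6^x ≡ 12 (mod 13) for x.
6

Baby-step giant-step with step n = ⌈√13⌉ = 4.
Baby steps 6^j mod 13 (j:value) for j=0..3: 0:1, 1:6, 2:10, 3:8.
Giant-step multiplier: 6^(-4) ≡ 6^(12-4) = 6^8 ≡ 3 (mod 13).
Giant steps γ_i = 12·3^i mod 13: γ_0=12, γ_1=10 (in table at j=2).
x = i·n + j = 1·4 + 2 = 6.
Check: 6^6 ≡ 12 (mod 13).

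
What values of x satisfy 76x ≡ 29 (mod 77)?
x ≡ 48 (mod 77)

gcd(76, 77) = 1, which divides 29, so solutions exist.
Find 76^(-1) mod 77 by the extended Euclidean algorithm:
77 = 1 × 76 + 1  ⟹  1 = (1)·77 + (-1)·76
So (-1)·76 ≡ 1 (mod 77), i.e. 76^(-1) ≡ -1 ≡ 76 (mod 77).
x ≡ 76 × 29 = 2204 ≡ 48 (mod 77).
Check: 76 × 48 = 3648 ≡ 29 (mod 77).
Unique solution: x ≡ 48 (mod 77)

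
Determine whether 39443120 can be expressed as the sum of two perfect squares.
Not possible

Factorization: 39443120 = 2^4 × 5 × 79^3
By Fermat: n is sum of two squares iff every prime p ≡ 3 (mod 4) appears to even power.
Prime(s) ≡ 3 (mod 4) with odd exponent: [(79, 3)]
Therefore 39443120 cannot be expressed as a² + b².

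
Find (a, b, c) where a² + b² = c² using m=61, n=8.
(3657, 976, 3785)

Euclid's formula: a = m² - n², b = 2mn, c = m² + n²
m = 61, n = 8
a = 61² - 8² = 3721 - 64 = 3657
b = 2 × 61 × 8 = 976
c = 61² + 8² = 3721 + 64 = 3785
Verification: 3657² + 976² = 13373649 + 952576 = 14326225 = 3785² ✓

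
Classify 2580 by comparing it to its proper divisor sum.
abundant

Proper divisors of 2580: sum = 1 + 2 + 3 + 4 + 5 + 6 + 10 + 12 + ... + 516 + 645 + 860 + 1290 (23 divisors) = 4812
Since 4812 > 2580, 2580 is abundant.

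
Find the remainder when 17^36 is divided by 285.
1

Repeated squaring. Binary of 36 = 100100.
17^1 ≡ 17 (mod 285); 17^2 ≡ 4 (mod 285); 17^4 ≡ 16 (mod 285); 17^8 ≡ 256 (mod 285); 17^16 ≡ 271 (mod 285); 17^32 ≡ 196 (mod 285)
17^36 = 17^4 × 17^32 ≡ 1 (mod 285)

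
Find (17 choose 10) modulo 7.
2

Using Lucas' theorem:
Write n=17 and k=10 in base 7:
n in base 7: [2, 3]
k in base 7: [1, 3]
C(17,10) mod 7 = ∏ C(n_i, k_i) mod 7
Digit binomials (mod 7): C(2,1) = 2; C(3,3) = 1
Product: 2 × 1 = 2 ≡ 2 (mod 7)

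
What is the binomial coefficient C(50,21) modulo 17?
2

Using Lucas' theorem:
Write n=50 and k=21 in base 17:
n in base 17: [2, 16]
k in base 17: [1, 4]
C(50,21) mod 17 = ∏ C(n_i, k_i) mod 17
Digit binomials (mod 17): C(2,1) = 2; C(16,4) = 1820 ≡ 1
Product: 2 × 1 = 2 ≡ 2 (mod 17)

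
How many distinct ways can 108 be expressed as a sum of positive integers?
483502844

p(n) counts ways to write n as a sum of positive integers (order ignored).
Euler's pentagonal recurrence: p(k) = p(k-1) + p(k-2) - p(k-5) - p(k-7) + p(k-12) + p(k-15) - ... (offsets j(3j∓1)/2, signs ++--, p(0)=1, p(<0)=0).
DP table for k = 0..107: p(0)=1, p(1)=1, p(2)=2, p(3)=3, p(4)=5, p(5)=7, p(6)=11, p(7)=15, p(8)=22, p(9)=30, p(10)=42, p(11)=56, p(12)=77, p(13)=101, p(14)=135, p(15)=176, p(16)=231, p(17)=297, p(18)=385, p(19)=490, p(20)=627, p(21)=792, p(22)=1002, p(23)=1255, p(24)=1575, p(25)=1958, p(26)=2436, p(27)=3010, p(28)=3718, p(29)=4565, p(30)=5604, p(31)=6842, p(32)=8349, p(33)=10143, p(34)=12310, p(35)=14883, p(36)=17977, p(37)=21637, p(38)=26015, p(39)=31185, p(40)=37338, p(41)=44583, p(42)=53174, p(43)=63261, p(44)=75175, p(45)=89134, p(46)=105558, p(47)=124754, p(48)=147273, p(49)=173525, p(50)=204226, p(51)=239943, p(52)=281589, p(53)=329931, p(54)=386155, p(55)=451276, p(56)=526823, p(57)=614154, p(58)=715220, p(59)=831820, p(60)=966467, p(61)=1121505, p(62)=1300156, p(63)=1505499, p(64)=1741630, p(65)=2012558, p(66)=2323520, p(67)=2679689, p(68)=3087735, p(69)=3554345, p(70)=4087968, p(71)=4697205, p(72)=5392783, p(73)=6185689, p(74)=7089500, p(75)=8118264, p(76)=9289091, p(77)=10619863, p(78)=12132164, p(79)=13848650, p(80)=15796476, p(81)=18004327, p(82)=20506255, p(83)=23338469, p(84)=26543660, p(85)=30167357, p(86)=34262962, p(87)=38887673, p(88)=44108109, p(89)=49995925, p(90)=56634173, p(91)=64112359, p(92)=72533807, p(93)=82010177, p(94)=92669720, p(95)=104651419, p(96)=118114304, p(97)=133230930, p(98)=150198136, p(99)=169229875, p(100)=190569292, p(101)=214481126, p(102)=241265379, p(103)=271248950, p(104)=304801365, p(105)=342325709, p(106)=384276336, p(107)=431149389.
Final step: p(108) = p(107) + p(106) - p(103) - p(101) + p(96) + p(93) - p(86) - p(82) + p(73) + p(68) - p(57) - p(51) + p(38) + p(31) - p(16) - p(8)
= 431149389 + 384276336 - 271248950 - 214481126 + 118114304 + 82010177 - 34262962 - 20506255 + 6185689 + 3087735 - 614154 - 239943 + 26015 + 6842 - 231 - 22
= 483502844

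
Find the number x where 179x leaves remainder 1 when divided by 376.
355

gcd(179, 376) = 1, so the inverse exists.
Extended Euclidean algorithm on (376, 179):
376 = 2 × 179 + 18  ⟹  18 = (1)·376 + (-2)·179
179 = 9 × 18 + 17  ⟹  17 = (-9)·376 + (19)·179
18 = 1 × 17 + 1  ⟹  1 = (10)·376 + (-21)·179
So (-21)·179 ≡ 1 (mod 376), i.e. 179^(-1) ≡ -21 ≡ 355 (mod 376).
Check: 179 × 355 = 63545 ≡ 1 (mod 376)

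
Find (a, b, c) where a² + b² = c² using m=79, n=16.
(5985, 2528, 6497)

Euclid's formula: a = m² - n², b = 2mn, c = m² + n²
m = 79, n = 16
a = 79² - 16² = 6241 - 256 = 5985
b = 2 × 79 × 16 = 2528
c = 79² + 16² = 6241 + 256 = 6497
Verification: 5985² + 2528² = 35820225 + 6390784 = 42211009 = 6497² ✓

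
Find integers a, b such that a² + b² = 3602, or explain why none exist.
11² + 59² (a=11, b=59)

Factorization: 3602 = 2 × 1801
By Fermat: n is sum of two squares iff every prime p ≡ 3 (mod 4) appears to even power.
All primes ≡ 3 (mod 4) appear to even power.
Search a = 0, 1, 2, … for 3602 - a² a perfect square: first hit at a = 11: 3602 - 121 = 3481 = 59².
3602 = 11² + 59² = 121 + 3481 ✓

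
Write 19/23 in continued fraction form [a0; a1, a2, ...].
[0; 1, 4, 1, 3]

Euclidean algorithm steps:
19 = 0 × 23 + 19
23 = 1 × 19 + 4
19 = 4 × 4 + 3
4 = 1 × 3 + 1
3 = 3 × 1 + 0
Continued fraction: [0; 1, 4, 1, 3]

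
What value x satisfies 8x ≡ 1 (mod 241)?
211

gcd(8, 241) = 1, so the inverse exists.
Extended Euclidean algorithm on (241, 8):
241 = 30 × 8 + 1  ⟹  1 = (1)·241 + (-30)·8
So (-30)·8 ≡ 1 (mod 241), i.e. 8^(-1) ≡ -30 ≡ 211 (mod 241).
Check: 8 × 211 = 1688 ≡ 1 (mod 241)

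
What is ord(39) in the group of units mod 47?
46

47 is prime, so ord(39) divides φ(47) = 46.
Divisors of 46: 1, 2, 23, 46.
Repeated squaring: 39^1 ≡ 39, 39^2 ≡ 17, 39^4 ≡ 7, 39^8 ≡ 2, 39^16 ≡ 4, 39^32 ≡ 16 (mod 47).
Test 39^d mod 47 for each divisor d in increasing order:
39^1 ≡ 39
39^2 ≡ 17
39^23 = 39^16·39^4·39^2·39^1 ≡ 46
39^46 = 39^32·39^8·39^4·39^2 ≡ 1  ← first divisor giving 1
The order is 46.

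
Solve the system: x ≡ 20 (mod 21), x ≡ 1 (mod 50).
251

Using Chinese Remainder Theorem:
M = 21 × 50 = 1050
M1 = 50, M2 = 21
y1 = 50^(-1) mod 21 = 8
y2 = 21^(-1) mod 50 = 31
x = (20×50×8 + 1×21×31) mod 1050 = 251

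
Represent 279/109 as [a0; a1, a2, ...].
[2; 1, 1, 3, 1, 2, 4]

Euclidean algorithm steps:
279 = 2 × 109 + 61
109 = 1 × 61 + 48
61 = 1 × 48 + 13
48 = 3 × 13 + 9
13 = 1 × 9 + 4
9 = 2 × 4 + 1
4 = 4 × 1 + 0
Continued fraction: [2; 1, 1, 3, 1, 2, 4]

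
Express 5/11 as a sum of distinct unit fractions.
1/3 + 1/9 + 1/99

Greedy algorithm:
5/11: ceiling(11/5) = 3, use 1/3
4/33: ceiling(33/4) = 9, use 1/9
1/99: ceiling(99/1) = 99, use 1/99
Result: 5/11 = 1/3 + 1/9 + 1/99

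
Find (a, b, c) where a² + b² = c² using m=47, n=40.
(609, 3760, 3809)

Euclid's formula: a = m² - n², b = 2mn, c = m² + n²
m = 47, n = 40
a = 47² - 40² = 2209 - 1600 = 609
b = 2 × 47 × 40 = 3760
c = 47² + 40² = 2209 + 1600 = 3809
Verification: 609² + 3760² = 370881 + 14137600 = 14508481 = 3809² ✓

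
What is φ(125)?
100

125 = 5^3
φ(n) = n × ∏(1 - 1/p) for each prime p dividing n
φ(125) = 125 × (1 - 1/5) = 100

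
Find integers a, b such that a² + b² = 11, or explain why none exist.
Not possible

Factorization: 11 = 11
By Fermat: n is sum of two squares iff every prime p ≡ 3 (mod 4) appears to even power.
Prime(s) ≡ 3 (mod 4) with odd exponent: [(11, 1)]
Therefore 11 cannot be expressed as a² + b².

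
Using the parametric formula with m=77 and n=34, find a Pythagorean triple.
(4773, 5236, 7085)

Euclid's formula: a = m² - n², b = 2mn, c = m² + n²
m = 77, n = 34
a = 77² - 34² = 5929 - 1156 = 4773
b = 2 × 77 × 34 = 5236
c = 77² + 34² = 5929 + 1156 = 7085
Verification: 4773² + 5236² = 22781529 + 27415696 = 50197225 = 7085² ✓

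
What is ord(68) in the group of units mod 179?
89

179 is prime, so ord(68) divides φ(179) = 178.
Divisors of 178: 1, 2, 89, 178.
Repeated squaring: 68^1 ≡ 68, 68^2 ≡ 149, 68^4 ≡ 5, 68^8 ≡ 25, 68^16 ≡ 88, 68^32 ≡ 47, 68^64 ≡ 61, 68^128 ≡ 141 (mod 179).
Test 68^d mod 179 for each divisor d in increasing order:
68^1 ≡ 68
68^2 ≡ 149
68^89 = 68^64·68^16·68^8·68^1 ≡ 1  ← first divisor giving 1
The order is 89.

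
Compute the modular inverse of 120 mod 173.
62

gcd(120, 173) = 1, so the inverse exists.
Extended Euclidean algorithm on (173, 120):
173 = 1 × 120 + 53  ⟹  53 = (1)·173 + (-1)·120
120 = 2 × 53 + 14  ⟹  14 = (-2)·173 + (3)·120
53 = 3 × 14 + 11  ⟹  11 = (7)·173 + (-10)·120
14 = 1 × 11 + 3  ⟹  3 = (-9)·173 + (13)·120
11 = 3 × 3 + 2  ⟹  2 = (34)·173 + (-49)·120
3 = 1 × 2 + 1  ⟹  1 = (-43)·173 + (62)·120
So (62)·120 ≡ 1 (mod 173), i.e. 120^(-1) ≡ 62 (mod 173).
Check: 120 × 62 = 7440 ≡ 1 (mod 173)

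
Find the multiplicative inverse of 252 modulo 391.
45

gcd(252, 391) = 1, so the inverse exists.
Extended Euclidean algorithm on (391, 252):
391 = 1 × 252 + 139  ⟹  139 = (1)·391 + (-1)·252
252 = 1 × 139 + 113  ⟹  113 = (-1)·391 + (2)·252
139 = 1 × 113 + 26  ⟹  26 = (2)·391 + (-3)·252
113 = 4 × 26 + 9  ⟹  9 = (-9)·391 + (14)·252
26 = 2 × 9 + 8  ⟹  8 = (20)·391 + (-31)·252
9 = 1 × 8 + 1  ⟹  1 = (-29)·391 + (45)·252
So (45)·252 ≡ 1 (mod 391), i.e. 252^(-1) ≡ 45 (mod 391).
Check: 252 × 45 = 11340 ≡ 1 (mod 391)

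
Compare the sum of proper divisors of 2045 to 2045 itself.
deficient

Proper divisors of 2045: sum = 1 + 5 + 409 = 415
Since 415 < 2045, 2045 is deficient.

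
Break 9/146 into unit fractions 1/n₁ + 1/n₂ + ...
1/17 + 1/355 + 1/293704 + 1/129392765720

Greedy algorithm:
9/146: ceiling(146/9) = 17, use 1/17
7/2482: ceiling(2482/7) = 355, use 1/355
3/881110: ceiling(881110/3) = 293704, use 1/293704
1/129392765720: ceiling(129392765720/1) = 129392765720, use 1/129392765720
Result: 9/146 = 1/17 + 1/355 + 1/293704 + 1/129392765720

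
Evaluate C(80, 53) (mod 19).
0

Using Lucas' theorem:
Write n=80 and k=53 in base 19:
n in base 19: [4, 4]
k in base 19: [2, 15]
C(80,53) mod 19 = ∏ C(n_i, k_i) mod 19
Digit binomials (mod 19): C(4,2) = 6; C(4,15) = 0 (k_i > n_i)
Product: 6 × 0 = 0 ≡ 0 (mod 19)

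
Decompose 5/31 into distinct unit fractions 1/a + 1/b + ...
1/7 + 1/55 + 1/3979 + 1/23744683 + 1/1127619917796295

Greedy algorithm:
5/31: ceiling(31/5) = 7, use 1/7
4/217: ceiling(217/4) = 55, use 1/55
3/11935: ceiling(11935/3) = 3979, use 1/3979
2/47489365: ceiling(47489365/2) = 23744683, use 1/23744683
1/1127619917796295: ceiling(1127619917796295/1) = 1127619917796295, use 1/1127619917796295
Result: 5/31 = 1/7 + 1/55 + 1/3979 + 1/23744683 + 1/1127619917796295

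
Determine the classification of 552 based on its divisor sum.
abundant

Proper divisors of 552: sum = 1 + 2 + 3 + 4 + 6 + 8 + 12 + 23 + 24 + 46 + 69 + 92 + 138 + 184 + 276 = 888
Since 888 > 552, 552 is abundant.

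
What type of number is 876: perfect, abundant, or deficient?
abundant

Proper divisors of 876: sum = 1 + 2 + 3 + 4 + 6 + 12 + 73 + 146 + 219 + 292 + 438 = 1196
Since 1196 > 876, 876 is abundant.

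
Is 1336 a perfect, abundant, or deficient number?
deficient

Proper divisors of 1336: sum = 1 + 2 + 4 + 8 + 167 + 334 + 668 = 1184
Since 1184 < 1336, 1336 is deficient.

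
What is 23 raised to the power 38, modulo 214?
151

Repeated squaring. Binary of 38 = 100110.
23^1 ≡ 23 (mod 214); 23^2 ≡ 101 (mod 214); 23^4 ≡ 143 (mod 214); 23^8 ≡ 119 (mod 214); 23^16 ≡ 37 (mod 214); 23^32 ≡ 85 (mod 214)
23^38 = 23^2 × 23^4 × 23^32 ≡ 151 (mod 214)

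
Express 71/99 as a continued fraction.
[0; 1, 2, 1, 1, 6, 2]

Euclidean algorithm steps:
71 = 0 × 99 + 71
99 = 1 × 71 + 28
71 = 2 × 28 + 15
28 = 1 × 15 + 13
15 = 1 × 13 + 2
13 = 6 × 2 + 1
2 = 2 × 1 + 0
Continued fraction: [0; 1, 2, 1, 1, 6, 2]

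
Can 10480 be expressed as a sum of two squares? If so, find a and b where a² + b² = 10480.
Not possible

Factorization: 10480 = 2^4 × 5 × 131
By Fermat: n is sum of two squares iff every prime p ≡ 3 (mod 4) appears to even power.
Prime(s) ≡ 3 (mod 4) with odd exponent: [(131, 1)]
Therefore 10480 cannot be expressed as a² + b².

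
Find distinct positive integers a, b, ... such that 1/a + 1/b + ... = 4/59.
1/15 + 1/885

Greedy algorithm:
4/59: ceiling(59/4) = 15, use 1/15
1/885: ceiling(885/1) = 885, use 1/885
Result: 4/59 = 1/15 + 1/885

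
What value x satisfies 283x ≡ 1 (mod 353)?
237

gcd(283, 353) = 1, so the inverse exists.
Extended Euclidean algorithm on (353, 283):
353 = 1 × 283 + 70  ⟹  70 = (1)·353 + (-1)·283
283 = 4 × 70 + 3  ⟹  3 = (-4)·353 + (5)·283
70 = 23 × 3 + 1  ⟹  1 = (93)·353 + (-116)·283
So (-116)·283 ≡ 1 (mod 353), i.e. 283^(-1) ≡ -116 ≡ 237 (mod 353).
Check: 283 × 237 = 67071 ≡ 1 (mod 353)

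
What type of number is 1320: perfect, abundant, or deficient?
abundant

Proper divisors of 1320: sum = 1 + 2 + 3 + 4 + 5 + 6 + 8 + 10 + ... + 264 + 330 + 440 + 660 (31 divisors) = 3000
Since 3000 > 1320, 1320 is abundant.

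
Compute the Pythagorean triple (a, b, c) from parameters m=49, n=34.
(1245, 3332, 3557)

Euclid's formula: a = m² - n², b = 2mn, c = m² + n²
m = 49, n = 34
a = 49² - 34² = 2401 - 1156 = 1245
b = 2 × 49 × 34 = 3332
c = 49² + 34² = 2401 + 1156 = 3557
Verification: 1245² + 3332² = 1550025 + 11102224 = 12652249 = 3557² ✓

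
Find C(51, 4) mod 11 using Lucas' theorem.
2

Using Lucas' theorem:
Write n=51 and k=4 in base 11:
n in base 11: [4, 7]
k in base 11: [0, 4]
C(51,4) mod 11 = ∏ C(n_i, k_i) mod 11
Digit binomials (mod 11): C(4,0) = 1; C(7,4) = 35 ≡ 2
Product: 1 × 2 = 2 ≡ 2 (mod 11)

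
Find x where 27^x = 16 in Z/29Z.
4

Baby-step giant-step with step n = ⌈√29⌉ = 6.
Baby steps 27^j mod 29 (j:value) for j=0..5: 0:1, 1:27, 2:4, 3:21, 4:16, 5:26.
h = 16 is already in the table at j=4, so x = 4.
Check: 27^4 ≡ 16 (mod 29).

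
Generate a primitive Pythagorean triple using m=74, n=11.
(5355, 1628, 5597)

Euclid's formula: a = m² - n², b = 2mn, c = m² + n²
m = 74, n = 11
a = 74² - 11² = 5476 - 121 = 5355
b = 2 × 74 × 11 = 1628
c = 74² + 11² = 5476 + 121 = 5597
Verification: 5355² + 1628² = 28676025 + 2650384 = 31326409 = 5597² ✓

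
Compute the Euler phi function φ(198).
60

198 = 2 × 3^2 × 11
φ(n) = n × ∏(1 - 1/p) for each prime p dividing n
φ(198) = 198 × (1 - 1/2) × (1 - 1/3) × (1 - 1/11) = 60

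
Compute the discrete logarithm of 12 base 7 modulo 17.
7

Baby-step giant-step with step n = ⌈√17⌉ = 5.
Baby steps 7^j mod 17 (j:value) for j=0..4: 0:1, 1:7, 2:15, 3:3, 4:4.
Giant-step multiplier: 7^(-5) ≡ 7^(16-5) = 7^11 ≡ 14 (mod 17).
Giant steps γ_i = 12·14^i mod 17: γ_0=12, γ_1=15 (in table at j=2).
x = i·n + j = 1·5 + 2 = 7.
Check: 7^7 ≡ 12 (mod 17).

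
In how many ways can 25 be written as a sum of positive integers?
1958

p(n) counts ways to write n as a sum of positive integers (order ignored).
Euler's pentagonal recurrence: p(k) = p(k-1) + p(k-2) - p(k-5) - p(k-7) + p(k-12) + p(k-15) - ... (offsets j(3j∓1)/2, signs ++--, p(0)=1, p(<0)=0).
DP table for k = 0..24: p(0)=1, p(1)=1, p(2)=2, p(3)=3, p(4)=5, p(5)=7, p(6)=11, p(7)=15, p(8)=22, p(9)=30, p(10)=42, p(11)=56, p(12)=77, p(13)=101, p(14)=135, p(15)=176, p(16)=231, p(17)=297, p(18)=385, p(19)=490, p(20)=627, p(21)=792, p(22)=1002, p(23)=1255, p(24)=1575.
Final step: p(25) = p(24) + p(23) - p(20) - p(18) + p(13) + p(10) - p(3)
= 1575 + 1255 - 627 - 385 + 101 + 42 - 3
= 1958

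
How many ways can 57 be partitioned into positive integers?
614154

p(n) counts ways to write n as a sum of positive integers (order ignored).
Euler's pentagonal recurrence: p(k) = p(k-1) + p(k-2) - p(k-5) - p(k-7) + p(k-12) + p(k-15) - ... (offsets j(3j∓1)/2, signs ++--, p(0)=1, p(<0)=0).
DP table for k = 0..56: p(0)=1, p(1)=1, p(2)=2, p(3)=3, p(4)=5, p(5)=7, p(6)=11, p(7)=15, p(8)=22, p(9)=30, p(10)=42, p(11)=56, p(12)=77, p(13)=101, p(14)=135, p(15)=176, p(16)=231, p(17)=297, p(18)=385, p(19)=490, p(20)=627, p(21)=792, p(22)=1002, p(23)=1255, p(24)=1575, p(25)=1958, p(26)=2436, p(27)=3010, p(28)=3718, p(29)=4565, p(30)=5604, p(31)=6842, p(32)=8349, p(33)=10143, p(34)=12310, p(35)=14883, p(36)=17977, p(37)=21637, p(38)=26015, p(39)=31185, p(40)=37338, p(41)=44583, p(42)=53174, p(43)=63261, p(44)=75175, p(45)=89134, p(46)=105558, p(47)=124754, p(48)=147273, p(49)=173525, p(50)=204226, p(51)=239943, p(52)=281589, p(53)=329931, p(54)=386155, p(55)=451276, p(56)=526823.
Final step: p(57) = p(56) + p(55) - p(52) - p(50) + p(45) + p(42) - p(35) - p(31) + p(22) + p(17) - p(6) - p(0)
= 526823 + 451276 - 281589 - 204226 + 89134 + 53174 - 14883 - 6842 + 1002 + 297 - 11 - 1
= 614154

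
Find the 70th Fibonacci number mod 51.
50

Matrix identity: Q^n = [[F_(n+1), F_n], [F_n, F_(n-1)]] with Q = [[1,1],[1,0]].
n = 70 = 1000110₂. Square-and-multiply, entries mod 51:
Q^1 = [[1,1],[1,0]]
Q^2 = (Q^1)² = [[2,1],[1,1]]
Q^4 = (Q^2)² = [[5,3],[3,2]]
Q^8 = (Q^4)² = [[34,21],[21,13]]
Q^17 = (Q^8)²·Q = [[34,16],[16,18]]
Q^35 = (Q^17)²·Q = [[0,35],[35,16]]
Q^70 = (Q^35)² = [[1,50],[50,2]]
F_70 mod 51 = Q^70[0][1] = 50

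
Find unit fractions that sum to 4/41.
1/11 + 1/151 + 1/34051 + 1/2318907151

Greedy algorithm:
4/41: ceiling(41/4) = 11, use 1/11
3/451: ceiling(451/3) = 151, use 1/151
2/68101: ceiling(68101/2) = 34051, use 1/34051
1/2318907151: ceiling(2318907151/1) = 2318907151, use 1/2318907151
Result: 4/41 = 1/11 + 1/151 + 1/34051 + 1/2318907151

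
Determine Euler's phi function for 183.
120

183 = 3 × 61
φ(n) = n × ∏(1 - 1/p) for each prime p dividing n
φ(183) = 183 × (1 - 1/3) × (1 - 1/61) = 120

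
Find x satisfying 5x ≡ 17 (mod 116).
x ≡ 73 (mod 116)

gcd(5, 116) = 1, which divides 17, so solutions exist.
Find 5^(-1) mod 116 by the extended Euclidean algorithm:
116 = 23 × 5 + 1  ⟹  1 = (1)·116 + (-23)·5
So (-23)·5 ≡ 1 (mod 116), i.e. 5^(-1) ≡ -23 ≡ 93 (mod 116).
x ≡ 93 × 17 = 1581 ≡ 73 (mod 116).
Check: 5 × 73 = 365 ≡ 17 (mod 116).
Unique solution: x ≡ 73 (mod 116)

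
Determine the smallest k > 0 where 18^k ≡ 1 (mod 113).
8

113 is prime, so ord(18) divides φ(113) = 112.
Divisors of 112: 1, 2, 4, 7, 8, 14, 16, 28, 56, 112.
Repeated squaring: 18^1 ≡ 18, 18^2 ≡ 98, 18^4 ≡ 112, 18^8 ≡ 1, 18^16 ≡ 1, 18^32 ≡ 1, 18^64 ≡ 1 (mod 113).
Test 18^d mod 113 for each divisor d in increasing order:
18^1 ≡ 18
18^2 ≡ 98
18^4 ≡ 112
18^7 = 18^4·18^2·18^1 ≡ 44
18^8 ≡ 1  ← first divisor giving 1
The order is 8.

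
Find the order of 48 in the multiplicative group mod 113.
16

113 is prime, so ord(48) divides φ(113) = 112.
Divisors of 112: 1, 2, 4, 7, 8, 14, 16, 28, 56, 112.
Repeated squaring: 48^1 ≡ 48, 48^2 ≡ 44, 48^4 ≡ 15, 48^8 ≡ 112, 48^16 ≡ 1, 48^32 ≡ 1, 48^64 ≡ 1 (mod 113).
Test 48^d mod 113 for each divisor d in increasing order:
48^1 ≡ 48
48^2 ≡ 44
48^4 ≡ 15
48^7 = 48^4·48^2·48^1 ≡ 40
48^8 ≡ 112
48^14 = 48^8·48^4·48^2 ≡ 18
48^16 ≡ 1  ← first divisor giving 1
The order is 16.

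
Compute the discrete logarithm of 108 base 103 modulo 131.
46

Baby-step giant-step with step n = ⌈√131⌉ = 12.
Baby steps 103^j mod 131 (j:value) for j=0..11: 0:1, 1:103, 2:129, 3:56, 4:4, 5:19, 6:123, 7:93, 8:16, 9:76, 10:99, 11:110.
Giant-step multiplier: 103^(-12) ≡ 103^(130-12) = 103^118 ≡ 43 (mod 131).
Giant steps γ_i = 108·43^i mod 131: γ_0=108, γ_1=59, γ_2=48, γ_3=99 (in table at j=10).
x = i·n + j = 3·12 + 10 = 46.
Check: 103^46 ≡ 108 (mod 131).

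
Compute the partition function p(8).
22

p(n) counts ways to write n as a sum of positive integers (order ignored).
Examples: 8; 7 + 1; 6 + 2; 6 + 1 + 1; 5 + 3; ... (22 total)
p(8) = 22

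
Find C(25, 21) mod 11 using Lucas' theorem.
0

Using Lucas' theorem:
Write n=25 and k=21 in base 11:
n in base 11: [2, 3]
k in base 11: [1, 10]
C(25,21) mod 11 = ∏ C(n_i, k_i) mod 11
Digit binomials (mod 11): C(2,1) = 2; C(3,10) = 0 (k_i > n_i)
Product: 2 × 0 = 0 ≡ 0 (mod 11)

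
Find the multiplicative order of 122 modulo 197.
196

197 is prime, so ord(122) divides φ(197) = 196.
Divisors of 196: 1, 2, 4, 7, 14, 28, 49, 98, 196.
Repeated squaring: 122^1 ≡ 122, 122^2 ≡ 109, 122^4 ≡ 61, 122^8 ≡ 175, 122^16 ≡ 90, 122^32 ≡ 23, 122^64 ≡ 135, 122^128 ≡ 101 (mod 197).
Test 122^d mod 197 for each divisor d in increasing order:
122^1 ≡ 122
122^2 ≡ 109
122^4 ≡ 61
122^7 = 122^4·122^2·122^1 ≡ 129
122^14 = 122^8·122^4·122^2 ≡ 93
122^28 = 122^16·122^8·122^4 ≡ 178
122^49 = 122^32·122^16·122^1 ≡ 183
122^98 = 122^64·122^32·122^2 ≡ 196
122^196 = 122^128·122^64·122^4 ≡ 1  ← first divisor giving 1
The order is 196.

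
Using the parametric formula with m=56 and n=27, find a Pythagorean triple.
(2407, 3024, 3865)

Euclid's formula: a = m² - n², b = 2mn, c = m² + n²
m = 56, n = 27
a = 56² - 27² = 3136 - 729 = 2407
b = 2 × 56 × 27 = 3024
c = 56² + 27² = 3136 + 729 = 3865
Verification: 2407² + 3024² = 5793649 + 9144576 = 14938225 = 3865² ✓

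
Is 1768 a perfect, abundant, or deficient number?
abundant

Proper divisors of 1768: sum = 1 + 2 + 4 + 8 + 13 + 17 + 26 + 34 + 52 + 68 + 104 + 136 + 221 + 442 + 884 = 2012
Since 2012 > 1768, 1768 is abundant.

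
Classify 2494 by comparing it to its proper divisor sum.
deficient

Proper divisors of 2494: sum = 1 + 2 + 29 + 43 + 58 + 86 + 1247 = 1466
Since 1466 < 2494, 2494 is deficient.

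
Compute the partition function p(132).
6620830889

p(n) counts ways to write n as a sum of positive integers (order ignored).
Euler's pentagonal recurrence: p(k) = p(k-1) + p(k-2) - p(k-5) - p(k-7) + p(k-12) + p(k-15) - ... (offsets j(3j∓1)/2, signs ++--, p(0)=1, p(<0)=0).
DP table for k = 0..131: p(0)=1, p(1)=1, p(2)=2, p(3)=3, p(4)=5, p(5)=7, p(6)=11, p(7)=15, p(8)=22, p(9)=30, p(10)=42, p(11)=56, p(12)=77, p(13)=101, p(14)=135, p(15)=176, p(16)=231, p(17)=297, p(18)=385, p(19)=490, p(20)=627, p(21)=792, p(22)=1002, p(23)=1255, p(24)=1575, p(25)=1958, p(26)=2436, p(27)=3010, p(28)=3718, p(29)=4565, p(30)=5604, p(31)=6842, p(32)=8349, p(33)=10143, p(34)=12310, p(35)=14883, p(36)=17977, p(37)=21637, p(38)=26015, p(39)=31185, p(40)=37338, p(41)=44583, p(42)=53174, p(43)=63261, p(44)=75175, p(45)=89134, p(46)=105558, p(47)=124754, p(48)=147273, p(49)=173525, p(50)=204226, p(51)=239943, p(52)=281589, p(53)=329931, p(54)=386155, p(55)=451276, p(56)=526823, p(57)=614154, p(58)=715220, p(59)=831820, p(60)=966467, p(61)=1121505, p(62)=1300156, p(63)=1505499, p(64)=1741630, p(65)=2012558, p(66)=2323520, p(67)=2679689, p(68)=3087735, p(69)=3554345, p(70)=4087968, p(71)=4697205, p(72)=5392783, p(73)=6185689, p(74)=7089500, p(75)=8118264, p(76)=9289091, p(77)=10619863, p(78)=12132164, p(79)=13848650, p(80)=15796476, p(81)=18004327, p(82)=20506255, p(83)=23338469, p(84)=26543660, p(85)=30167357, p(86)=34262962, p(87)=38887673, p(88)=44108109, p(89)=49995925, p(90)=56634173, p(91)=64112359, p(92)=72533807, p(93)=82010177, p(94)=92669720, p(95)=104651419, p(96)=118114304, p(97)=133230930, p(98)=150198136, p(99)=169229875, p(100)=190569292, p(101)=214481126, p(102)=241265379, p(103)=271248950, p(104)=304801365, p(105)=342325709, p(106)=384276336, p(107)=431149389, p(108)=483502844, p(109)=541946240, p(110)=607163746, p(111)=679903203, p(112)=761002156, p(113)=851376628, p(114)=952050665, p(115)=1064144451, p(116)=1188908248, p(117)=1327710076, p(118)=1482074143, p(119)=1653668665, p(120)=1844349560, p(121)=2056148051, p(122)=2291320912, p(123)=2552338241, p(124)=2841940500, p(125)=3163127352, p(126)=3519222692, p(127)=3913864295, p(128)=4351078600, p(129)=4835271870, p(130)=5371315400, p(131)=5964539504.
Final step: p(132) = p(131) + p(130) - p(127) - p(125) + p(120) + p(117) - p(110) - p(106) + p(97) + p(92) - p(81) - p(75) + p(62) + p(55) - p(40) - p(32) + p(15) + p(6)
= 5964539504 + 5371315400 - 3913864295 - 3163127352 + 1844349560 + 1327710076 - 607163746 - 384276336 + 133230930 + 72533807 - 18004327 - 8118264 + 1300156 + 451276 - 37338 - 8349 + 176 + 11
= 6620830889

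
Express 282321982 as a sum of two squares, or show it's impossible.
Not possible

Factorization: 282321982 = 2 × 41 × 151^3
By Fermat: n is sum of two squares iff every prime p ≡ 3 (mod 4) appears to even power.
Prime(s) ≡ 3 (mod 4) with odd exponent: [(151, 3)]
Therefore 282321982 cannot be expressed as a² + b².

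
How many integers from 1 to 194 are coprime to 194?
96

194 = 2 × 97
φ(n) = n × ∏(1 - 1/p) for each prime p dividing n
φ(194) = 194 × (1 - 1/2) × (1 - 1/97) = 96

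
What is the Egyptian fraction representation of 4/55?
1/14 + 1/770

Greedy algorithm:
4/55: ceiling(55/4) = 14, use 1/14
1/770: ceiling(770/1) = 770, use 1/770
Result: 4/55 = 1/14 + 1/770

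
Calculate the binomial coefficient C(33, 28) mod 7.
1

Using Lucas' theorem:
Write n=33 and k=28 in base 7:
n in base 7: [4, 5]
k in base 7: [4, 0]
C(33,28) mod 7 = ∏ C(n_i, k_i) mod 7
Digit binomials (mod 7): C(4,4) = 1; C(5,0) = 1
Product: 1 × 1 = 1 ≡ 1 (mod 7)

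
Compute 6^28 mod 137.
78

Repeated squaring. Binary of 28 = 11100.
6^1 ≡ 6 (mod 137); 6^2 ≡ 36 (mod 137); 6^4 ≡ 63 (mod 137); 6^8 ≡ 133 (mod 137); 6^16 ≡ 16 (mod 137)
6^28 = 6^4 × 6^8 × 6^16 ≡ 78 (mod 137)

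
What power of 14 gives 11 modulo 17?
15

Baby-step giant-step with step n = ⌈√17⌉ = 5.
Baby steps 14^j mod 17 (j:value) for j=0..4: 0:1, 1:14, 2:9, 3:7, 4:13.
Giant-step multiplier: 14^(-5) ≡ 14^(16-5) = 14^11 ≡ 10 (mod 17).
Giant steps γ_i = 11·10^i mod 17: γ_0=11, γ_1=8, γ_2=12, γ_3=1 (in table at j=0).
x = i·n + j = 3·5 + 0 = 15.
Check: 14^15 ≡ 11 (mod 17).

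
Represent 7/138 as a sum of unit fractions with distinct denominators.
1/20 + 1/1380

Greedy algorithm:
7/138: ceiling(138/7) = 20, use 1/20
1/1380: ceiling(1380/1) = 1380, use 1/1380
Result: 7/138 = 1/20 + 1/1380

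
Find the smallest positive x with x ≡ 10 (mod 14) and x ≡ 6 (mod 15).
66

Using Chinese Remainder Theorem:
M = 14 × 15 = 210
M1 = 15, M2 = 14
y1 = 15^(-1) mod 14 = 1
y2 = 14^(-1) mod 15 = 14
x = (10×15×1 + 6×14×14) mod 210 = 66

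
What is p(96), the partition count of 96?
118114304

p(n) counts ways to write n as a sum of positive integers (order ignored).
Euler's pentagonal recurrence: p(k) = p(k-1) + p(k-2) - p(k-5) - p(k-7) + p(k-12) + p(k-15) - ... (offsets j(3j∓1)/2, signs ++--, p(0)=1, p(<0)=0).
DP table for k = 0..95: p(0)=1, p(1)=1, p(2)=2, p(3)=3, p(4)=5, p(5)=7, p(6)=11, p(7)=15, p(8)=22, p(9)=30, p(10)=42, p(11)=56, p(12)=77, p(13)=101, p(14)=135, p(15)=176, p(16)=231, p(17)=297, p(18)=385, p(19)=490, p(20)=627, p(21)=792, p(22)=1002, p(23)=1255, p(24)=1575, p(25)=1958, p(26)=2436, p(27)=3010, p(28)=3718, p(29)=4565, p(30)=5604, p(31)=6842, p(32)=8349, p(33)=10143, p(34)=12310, p(35)=14883, p(36)=17977, p(37)=21637, p(38)=26015, p(39)=31185, p(40)=37338, p(41)=44583, p(42)=53174, p(43)=63261, p(44)=75175, p(45)=89134, p(46)=105558, p(47)=124754, p(48)=147273, p(49)=173525, p(50)=204226, p(51)=239943, p(52)=281589, p(53)=329931, p(54)=386155, p(55)=451276, p(56)=526823, p(57)=614154, p(58)=715220, p(59)=831820, p(60)=966467, p(61)=1121505, p(62)=1300156, p(63)=1505499, p(64)=1741630, p(65)=2012558, p(66)=2323520, p(67)=2679689, p(68)=3087735, p(69)=3554345, p(70)=4087968, p(71)=4697205, p(72)=5392783, p(73)=6185689, p(74)=7089500, p(75)=8118264, p(76)=9289091, p(77)=10619863, p(78)=12132164, p(79)=13848650, p(80)=15796476, p(81)=18004327, p(82)=20506255, p(83)=23338469, p(84)=26543660, p(85)=30167357, p(86)=34262962, p(87)=38887673, p(88)=44108109, p(89)=49995925, p(90)=56634173, p(91)=64112359, p(92)=72533807, p(93)=82010177, p(94)=92669720, p(95)=104651419.
Final step: p(96) = p(95) + p(94) - p(91) - p(89) + p(84) + p(81) - p(74) - p(70) + p(61) + p(56) - p(45) - p(39) + p(26) + p(19) - p(4)
= 104651419 + 92669720 - 64112359 - 49995925 + 26543660 + 18004327 - 7089500 - 4087968 + 1121505 + 526823 - 89134 - 31185 + 2436 + 490 - 5
= 118114304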